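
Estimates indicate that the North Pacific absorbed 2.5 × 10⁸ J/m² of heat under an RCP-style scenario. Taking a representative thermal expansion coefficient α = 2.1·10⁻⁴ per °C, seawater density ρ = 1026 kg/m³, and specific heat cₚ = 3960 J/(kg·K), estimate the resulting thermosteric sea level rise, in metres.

0.0129 m

Δh = αQ/(ρcₚ) = 2.1×10⁻⁴ × 2.5×10⁸ / (1026 × 3960) ≈ 0.012922 m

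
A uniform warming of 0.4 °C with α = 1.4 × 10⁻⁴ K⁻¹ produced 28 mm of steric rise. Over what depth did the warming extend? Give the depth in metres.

H = Δh/(αΔT) = 0.028 / (1.4×10⁻⁴ × 0.4) = 500.0 m

H ≈ 500 m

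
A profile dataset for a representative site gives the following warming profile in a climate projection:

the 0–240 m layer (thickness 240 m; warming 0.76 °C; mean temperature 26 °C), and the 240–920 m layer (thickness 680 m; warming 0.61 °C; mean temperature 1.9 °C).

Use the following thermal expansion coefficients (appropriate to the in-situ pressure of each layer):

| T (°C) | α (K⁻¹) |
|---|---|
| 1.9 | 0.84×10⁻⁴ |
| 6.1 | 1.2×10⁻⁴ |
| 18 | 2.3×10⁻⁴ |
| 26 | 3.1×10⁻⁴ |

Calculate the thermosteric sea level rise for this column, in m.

Δh = 0.0914 m

Layer 1 at 26 °C → α = 3.1×10⁻⁴ K⁻¹
Layer 2 at 1.9 °C → α = 0.84×10⁻⁴ K⁻¹
0–240 m: 240 × 0.76 × 3.1×10⁻⁴ = 0.056544 m
680 × 0.61 × 0.84×10⁻⁴ = 0.0348432 m
Δh = 0.056544 + 0.0348432 = 0.0913872 m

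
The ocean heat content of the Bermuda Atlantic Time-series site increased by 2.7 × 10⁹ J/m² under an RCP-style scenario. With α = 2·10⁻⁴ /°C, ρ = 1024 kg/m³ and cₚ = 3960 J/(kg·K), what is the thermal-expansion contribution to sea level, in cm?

13.3 cm of thermosteric rise

Δh = αQ/(ρcₚ) = 2×10⁻⁴ × 2.7×10⁹ / (1024 × 3960) ≈ 0.13317 m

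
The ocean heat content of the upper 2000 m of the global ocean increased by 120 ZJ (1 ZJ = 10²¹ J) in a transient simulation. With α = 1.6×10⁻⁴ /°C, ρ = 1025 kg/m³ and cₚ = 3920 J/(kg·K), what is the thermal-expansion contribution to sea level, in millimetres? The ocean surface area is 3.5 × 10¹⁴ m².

Per unit area: Q = 120×10²¹ / (3.5×10¹⁴) ≈ 3.429×10⁸ J/m²
Δh = αQ/(ρcₚ) = 1.6×10⁻⁴ × 3.429×10⁸ / (1025 × 3920) ≈ 0.013655 m

13.7 mm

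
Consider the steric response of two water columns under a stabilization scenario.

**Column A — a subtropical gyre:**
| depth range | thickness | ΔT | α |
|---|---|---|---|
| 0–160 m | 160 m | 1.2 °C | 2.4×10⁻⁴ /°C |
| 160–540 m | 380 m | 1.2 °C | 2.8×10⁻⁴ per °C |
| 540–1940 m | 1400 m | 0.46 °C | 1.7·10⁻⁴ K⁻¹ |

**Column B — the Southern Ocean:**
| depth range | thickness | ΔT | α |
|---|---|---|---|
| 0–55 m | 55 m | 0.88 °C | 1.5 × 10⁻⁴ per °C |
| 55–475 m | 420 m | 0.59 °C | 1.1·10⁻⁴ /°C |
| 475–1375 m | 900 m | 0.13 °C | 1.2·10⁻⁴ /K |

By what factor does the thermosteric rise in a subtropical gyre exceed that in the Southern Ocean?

5.83

A Layer 1: 160 × 2.4×10⁻⁴ × 1.2 = 0.04608 m
A 160–540 m: 380 × 2.8×10⁻⁴ × 1.2 = 0.12768 m
A 0.46 × 1.7×10⁻⁴ × 1400 = 0.10948 m
A total: 0.28324 m
B 1.5×10⁻⁴ × 0.88 × 55 = 0.00726 m
B Layer 2: 0.59 × 1.1×10⁻⁴ × 420 = 0.027258 m
B Layer 3: 1.2×10⁻⁴ × 900 × 0.13 = 0.01404 m
B total: 0.048558 m
Ratio: 0.28324 / 0.048558 ≈ 5.833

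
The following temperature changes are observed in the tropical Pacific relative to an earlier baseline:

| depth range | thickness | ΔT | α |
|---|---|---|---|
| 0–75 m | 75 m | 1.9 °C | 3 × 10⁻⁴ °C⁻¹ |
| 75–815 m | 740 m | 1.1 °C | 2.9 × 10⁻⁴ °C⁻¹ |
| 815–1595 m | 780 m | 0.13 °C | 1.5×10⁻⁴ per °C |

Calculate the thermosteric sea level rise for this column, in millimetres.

Δh ≈ 294 mm

Layer 1: 3×10⁻⁴ × 75 × 1.9 = 0.04275 m
1.1 × 740 × 2.9×10⁻⁴ = 0.23606 m
Layer 3: 780 × 0.13 × 1.5×10⁻⁴ = 0.01521 m
Δh = 0.04275 + 0.23606 + 0.01521 = 0.29402 m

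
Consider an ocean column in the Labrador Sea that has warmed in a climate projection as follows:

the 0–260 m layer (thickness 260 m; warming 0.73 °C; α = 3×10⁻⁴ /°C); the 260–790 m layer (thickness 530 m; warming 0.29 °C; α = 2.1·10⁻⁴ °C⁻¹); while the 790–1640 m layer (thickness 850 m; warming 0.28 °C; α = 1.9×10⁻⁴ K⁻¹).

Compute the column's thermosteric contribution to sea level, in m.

0.134 m of thermosteric rise

3×10⁻⁴ × 260 × 0.73 = 0.05694 m
0.29 × 2.1×10⁻⁴ × 530 = 0.032277 m
Layer 3: 850 × 0.28 × 1.9×10⁻⁴ = 0.04522 m
Δh = 0.05694 + 0.032277 + 0.04522 = 0.134437 m ≈ 0.134 m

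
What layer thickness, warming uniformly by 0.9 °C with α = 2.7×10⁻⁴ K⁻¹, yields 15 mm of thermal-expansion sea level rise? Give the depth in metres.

61.7 m

H = Δh/(αΔT) = 0.015 / (2.7×10⁻⁴ × 0.9) ≈ 61.73 m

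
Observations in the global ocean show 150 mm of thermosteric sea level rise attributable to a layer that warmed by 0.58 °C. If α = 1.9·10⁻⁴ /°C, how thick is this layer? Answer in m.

1360 m

H = Δh/(αΔT) = 0.15 / (1.9×10⁻⁴ × 0.58) ≈ 1361 m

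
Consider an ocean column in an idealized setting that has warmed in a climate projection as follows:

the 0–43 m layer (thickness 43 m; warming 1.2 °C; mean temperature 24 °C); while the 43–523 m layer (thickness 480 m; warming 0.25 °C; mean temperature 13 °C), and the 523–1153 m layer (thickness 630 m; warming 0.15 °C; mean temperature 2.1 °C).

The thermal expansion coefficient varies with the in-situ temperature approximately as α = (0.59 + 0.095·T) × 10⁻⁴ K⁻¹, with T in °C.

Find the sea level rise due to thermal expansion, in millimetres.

Layer 1: α = (0.59 + 0.095×24)×10⁻⁴ = 2.87×10⁻⁴ K⁻¹
Layer 2: α = (0.59 + 0.095×13)×10⁻⁴ = 1.825×10⁻⁴ K⁻¹
Layer 3: α = (0.59 + 0.095×2.1)×10⁻⁴ = 0.7895×10⁻⁴ K⁻¹
Layer 1: 2.87×10⁻⁴ × 43 × 1.2 = 0.0148092 m
43–523 m: 480 × 0.25 × 1.825×10⁻⁴ = 0.02190 m
523–1153 m: 0.15 × 630 × 0.7895×10⁻⁴ = 0.007460775 m
Δh = 0.0148092 + 0.02190 + 0.007460775 = 0.044169975 m

about 44 mm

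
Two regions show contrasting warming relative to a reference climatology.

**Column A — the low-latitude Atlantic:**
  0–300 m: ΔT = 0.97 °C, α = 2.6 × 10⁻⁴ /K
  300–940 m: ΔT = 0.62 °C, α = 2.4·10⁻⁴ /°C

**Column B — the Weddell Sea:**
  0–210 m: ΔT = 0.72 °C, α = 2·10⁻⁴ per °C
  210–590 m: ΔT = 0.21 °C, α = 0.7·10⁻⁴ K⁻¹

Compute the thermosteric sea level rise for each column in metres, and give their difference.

Δh_A ≈ 0.17 m, Δh_B ≈ 0.036 m; difference ≈ 0.14 m

A Layer 1: 300 × 0.97 × 2.6×10⁻⁴ = 0.07566 m
A Layer 2: 2.4×10⁻⁴ × 0.62 × 640 = 0.095232 m
A total: 0.170892 m
B 2×10⁻⁴ × 0.72 × 210 = 0.03024 m
B Layer 2: 0.21 × 0.7×10⁻⁴ × 380 = 0.005586 m
B total: 0.035826 m
Difference: 0.170892 − 0.035826 = 0.135066 m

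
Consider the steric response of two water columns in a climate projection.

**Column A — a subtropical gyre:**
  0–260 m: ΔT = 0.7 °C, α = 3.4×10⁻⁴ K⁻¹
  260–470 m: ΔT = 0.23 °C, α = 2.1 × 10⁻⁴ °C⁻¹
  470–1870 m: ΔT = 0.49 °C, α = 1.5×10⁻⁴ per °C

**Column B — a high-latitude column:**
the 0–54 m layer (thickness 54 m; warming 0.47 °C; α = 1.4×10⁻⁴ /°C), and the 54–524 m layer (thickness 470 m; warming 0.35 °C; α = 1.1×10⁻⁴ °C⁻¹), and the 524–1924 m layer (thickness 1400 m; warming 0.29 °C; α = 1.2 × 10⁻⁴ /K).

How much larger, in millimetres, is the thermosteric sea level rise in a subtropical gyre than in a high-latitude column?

A Layer 1: 260 × 0.7 × 3.4×10⁻⁴ = 0.06188 m
A Layer 2: 210 × 2.1×10⁻⁴ × 0.23 = 0.010143 m
A 470–1870 m: 0.49 × 1400 × 1.5×10⁻⁴ = 0.10290 m
A total: 0.174923 m
B 0.47 × 1.4×10⁻⁴ × 54 = 0.0035532 m
B 54–524 m: 470 × 1.1×10⁻⁴ × 0.35 = 0.018095 m
B 524–1924 m: 1.2×10⁻⁴ × 0.29 × 1400 = 0.04872 m
B total: 0.0703682 m
Difference: 0.174923 − 0.0703682 = 0.1045548 m

100 mm larger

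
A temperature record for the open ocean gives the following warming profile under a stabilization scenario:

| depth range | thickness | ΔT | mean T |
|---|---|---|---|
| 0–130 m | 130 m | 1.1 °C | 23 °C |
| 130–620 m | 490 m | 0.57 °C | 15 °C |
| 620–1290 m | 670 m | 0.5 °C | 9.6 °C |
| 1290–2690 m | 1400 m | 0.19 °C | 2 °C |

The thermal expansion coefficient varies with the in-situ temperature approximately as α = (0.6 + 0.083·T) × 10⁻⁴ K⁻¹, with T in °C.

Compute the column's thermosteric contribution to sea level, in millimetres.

155 mm

Layer 1: α = (0.6 + 0.083×23)×10⁻⁴ = 2.509×10⁻⁴ K⁻¹
Layer 2: α = (0.6 + 0.083×15)×10⁻⁴ = 1.845×10⁻⁴ K⁻¹
Layer 3: α = (0.6 + 0.083×9.6)×10⁻⁴ = 1.3968×10⁻⁴ K⁻¹
Layer 4: α = (0.6 + 0.083×2)×10⁻⁴ = 0.766×10⁻⁴ K⁻¹
1.1 × 130 × 2.509×10⁻⁴ = 0.0358787 m
Layer 2: 490 × 0.57 × 1.845×10⁻⁴ = 0.05153085 m
1.3968×10⁻⁴ × 0.5 × 670 = 0.0467928 m
1400 × 0.19 × 0.766×10⁻⁴ = 0.0203756 m
Δh = 0.0358787 + 0.05153085 + 0.0467928 + 0.0203756 = 0.15457795 m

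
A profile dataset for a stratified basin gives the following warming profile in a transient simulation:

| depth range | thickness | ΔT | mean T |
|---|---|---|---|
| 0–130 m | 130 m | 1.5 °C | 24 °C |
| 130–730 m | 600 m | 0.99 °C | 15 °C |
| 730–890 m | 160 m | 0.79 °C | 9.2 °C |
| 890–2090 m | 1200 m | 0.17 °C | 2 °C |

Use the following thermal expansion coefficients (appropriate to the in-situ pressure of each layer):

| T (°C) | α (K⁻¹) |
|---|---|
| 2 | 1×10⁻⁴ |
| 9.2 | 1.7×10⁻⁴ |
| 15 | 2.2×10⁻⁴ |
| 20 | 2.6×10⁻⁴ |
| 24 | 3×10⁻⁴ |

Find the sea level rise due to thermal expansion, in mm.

Layer 1 at 24 °C → α = 3×10⁻⁴ K⁻¹
Layer 2 at 15 °C → α = 2.2×10⁻⁴ K⁻¹
Layer 3 at 9.2 °C → α = 1.7×10⁻⁴ K⁻¹
Layer 4 at 2 °C → α = 1×10⁻⁴ K⁻¹
0–130 m: 130 × 3×10⁻⁴ × 1.5 = 0.05850 m
Layer 2: 600 × 2.2×10⁻⁴ × 0.99 = 0.13068 m
1.7×10⁻⁴ × 0.79 × 160 = 0.021488 m
890–2090 m: 1×10⁻⁴ × 1200 × 0.17 = 0.02040 m
Δh = 0.05850 + 0.13068 + 0.021488 + 0.02040 = 0.231068 m

230 mm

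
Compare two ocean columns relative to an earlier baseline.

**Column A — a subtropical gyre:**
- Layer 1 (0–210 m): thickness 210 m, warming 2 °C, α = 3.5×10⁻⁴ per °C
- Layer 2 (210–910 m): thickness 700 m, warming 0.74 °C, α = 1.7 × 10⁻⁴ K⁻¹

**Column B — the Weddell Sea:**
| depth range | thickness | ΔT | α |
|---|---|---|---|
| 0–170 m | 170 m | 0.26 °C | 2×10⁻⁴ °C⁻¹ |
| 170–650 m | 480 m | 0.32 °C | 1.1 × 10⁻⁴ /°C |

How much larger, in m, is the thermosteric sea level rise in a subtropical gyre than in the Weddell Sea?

Δh_A − Δh_B ≈ 0.209 m

A 0–210 m: 3.5×10⁻⁴ × 2 × 210 = 0.14700 m
A Layer 2: 700 × 0.74 × 1.7×10⁻⁴ = 0.08806 m
A total: 0.23506 m
B 0.26 × 2×10⁻⁴ × 170 = 0.00884 m
B 170–650 m: 0.32 × 1.1×10⁻⁴ × 480 = 0.016896 m
B total: 0.025736 m
Difference: 0.23506 − 0.025736 = 0.209324 m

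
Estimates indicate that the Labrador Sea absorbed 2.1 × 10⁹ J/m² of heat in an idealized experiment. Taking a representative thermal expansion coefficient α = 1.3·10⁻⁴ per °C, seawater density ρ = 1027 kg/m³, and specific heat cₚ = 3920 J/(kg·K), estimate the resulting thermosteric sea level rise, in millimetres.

Δh = αQ/(ρcₚ) = 1.3×10⁻⁴ × 2.1×10⁹ / (1027 × 3920) ≈ 0.067812 m

67.8 mm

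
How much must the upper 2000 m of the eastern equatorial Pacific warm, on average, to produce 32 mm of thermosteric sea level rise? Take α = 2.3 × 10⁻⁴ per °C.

0.070 K

ΔT = Δh/(αH) = 0.032 / (2.3×10⁻⁴ × 2000) ≈ 0.06957 K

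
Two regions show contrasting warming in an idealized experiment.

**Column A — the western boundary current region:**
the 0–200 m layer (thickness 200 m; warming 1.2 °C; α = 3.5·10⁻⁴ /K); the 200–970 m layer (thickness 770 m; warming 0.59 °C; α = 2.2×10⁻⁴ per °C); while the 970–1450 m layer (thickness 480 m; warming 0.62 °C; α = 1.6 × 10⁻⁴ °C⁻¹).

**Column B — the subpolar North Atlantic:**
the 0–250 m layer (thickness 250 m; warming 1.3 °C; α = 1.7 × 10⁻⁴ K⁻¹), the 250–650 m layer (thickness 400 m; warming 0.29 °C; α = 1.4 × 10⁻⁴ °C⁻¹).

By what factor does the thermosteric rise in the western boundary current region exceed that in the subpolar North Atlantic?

A 0–200 m: 1.2 × 3.5×10⁻⁴ × 200 = 0.08400 m
A Layer 2: 770 × 0.59 × 2.2×10⁻⁴ = 0.099946 m
A Layer 3: 1.6×10⁻⁴ × 480 × 0.62 = 0.047616 m
A total: 0.231562 m
B 1.3 × 250 × 1.7×10⁻⁴ = 0.05525 m
B 0.29 × 400 × 1.4×10⁻⁴ = 0.01624 m
B total: 0.07149 m
Ratio: 0.231562 / 0.07149 ≈ 3.239

a factor of 3.24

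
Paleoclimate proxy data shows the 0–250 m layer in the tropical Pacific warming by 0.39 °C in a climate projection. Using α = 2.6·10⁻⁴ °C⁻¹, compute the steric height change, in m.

Δh = αΔT·H = 2.6×10⁻⁴ × 0.39 × 250 = 0.02535 m

Δh = 0.0254 m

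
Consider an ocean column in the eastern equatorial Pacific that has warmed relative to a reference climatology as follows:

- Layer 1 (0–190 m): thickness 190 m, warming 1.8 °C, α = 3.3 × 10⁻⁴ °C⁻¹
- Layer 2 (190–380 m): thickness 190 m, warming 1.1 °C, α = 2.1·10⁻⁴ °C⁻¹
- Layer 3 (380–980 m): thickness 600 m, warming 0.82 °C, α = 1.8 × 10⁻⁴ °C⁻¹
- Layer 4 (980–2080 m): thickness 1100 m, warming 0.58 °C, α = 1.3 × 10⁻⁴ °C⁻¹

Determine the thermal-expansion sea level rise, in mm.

0–190 m: 3.3×10⁻⁴ × 190 × 1.8 = 0.11286 m
Layer 2: 190 × 1.1 × 2.1×10⁻⁴ = 0.04389 m
Layer 3: 1.8×10⁻⁴ × 600 × 0.82 = 0.08856 m
980–2080 m: 1.3×10⁻⁴ × 1100 × 0.58 = 0.08294 m
Δh = 0.11286 + 0.04389 + 0.08856 + 0.08294 = 0.32825 m

330 mm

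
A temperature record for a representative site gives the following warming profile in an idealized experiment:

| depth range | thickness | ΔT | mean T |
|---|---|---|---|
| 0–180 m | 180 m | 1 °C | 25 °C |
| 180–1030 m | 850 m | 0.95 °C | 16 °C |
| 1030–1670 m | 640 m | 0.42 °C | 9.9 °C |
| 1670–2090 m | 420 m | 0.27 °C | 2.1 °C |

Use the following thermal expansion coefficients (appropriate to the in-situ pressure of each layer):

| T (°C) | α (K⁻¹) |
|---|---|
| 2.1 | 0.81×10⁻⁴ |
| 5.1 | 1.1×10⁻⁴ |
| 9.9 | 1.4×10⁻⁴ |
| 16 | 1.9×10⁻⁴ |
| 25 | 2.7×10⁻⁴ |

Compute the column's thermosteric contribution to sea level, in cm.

25 cm

Layer 1 at 25 °C → α = 2.7×10⁻⁴ K⁻¹
Layer 2 at 16 °C → α = 1.9×10⁻⁴ K⁻¹
Layer 3 at 9.9 °C → α = 1.4×10⁻⁴ K⁻¹
Layer 4 at 2.1 °C → α = 0.81×10⁻⁴ K⁻¹
1 × 180 × 2.7×10⁻⁴ = 0.04860 m
180–1030 m: 850 × 1.9×10⁻⁴ × 0.95 = 0.153425 m
640 × 1.4×10⁻⁴ × 0.42 = 0.037632 m
1670–2090 m: 420 × 0.81×10⁻⁴ × 0.27 = 0.0091854 m
Δh = 0.04860 + 0.153425 + 0.037632 + 0.0091854 = 0.2488424 m ≈ 25 cm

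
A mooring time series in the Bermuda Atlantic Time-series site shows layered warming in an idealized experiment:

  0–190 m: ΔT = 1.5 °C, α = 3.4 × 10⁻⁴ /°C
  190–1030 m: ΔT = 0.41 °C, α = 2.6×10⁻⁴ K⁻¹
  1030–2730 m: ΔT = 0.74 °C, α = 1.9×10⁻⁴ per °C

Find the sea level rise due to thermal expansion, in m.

Δh ≈ 0.425 m

Layer 1: 190 × 1.5 × 3.4×10⁻⁴ = 0.09690 m
Layer 2: 840 × 2.6×10⁻⁴ × 0.41 = 0.089544 m
1030–2730 m: 1.9×10⁻⁴ × 1700 × 0.74 = 0.23902 m
Δh = 0.09690 + 0.089544 + 0.23902 = 0.425464 m ≈ 0.425 m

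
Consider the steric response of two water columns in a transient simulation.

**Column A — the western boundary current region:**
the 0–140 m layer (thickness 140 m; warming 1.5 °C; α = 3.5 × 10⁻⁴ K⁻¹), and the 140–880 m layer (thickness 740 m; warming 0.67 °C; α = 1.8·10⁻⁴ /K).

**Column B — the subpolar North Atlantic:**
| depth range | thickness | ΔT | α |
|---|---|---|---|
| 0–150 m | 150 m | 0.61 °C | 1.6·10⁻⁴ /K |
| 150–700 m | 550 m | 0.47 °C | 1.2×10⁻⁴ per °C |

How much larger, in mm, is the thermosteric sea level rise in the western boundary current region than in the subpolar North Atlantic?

A 140 × 1.5 × 3.5×10⁻⁴ = 0.07350 m
A 140–880 m: 1.8×10⁻⁴ × 0.67 × 740 = 0.089244 m
A total: 0.162744 m
B 0–150 m: 0.61 × 150 × 1.6×10⁻⁴ = 0.01464 m
B 150–700 m: 550 × 1.2×10⁻⁴ × 0.47 = 0.03102 m
B total: 0.04566 m
Difference: 0.162744 − 0.04566 = 0.117084 m

Δh_A − Δh_B ≈ 120 mm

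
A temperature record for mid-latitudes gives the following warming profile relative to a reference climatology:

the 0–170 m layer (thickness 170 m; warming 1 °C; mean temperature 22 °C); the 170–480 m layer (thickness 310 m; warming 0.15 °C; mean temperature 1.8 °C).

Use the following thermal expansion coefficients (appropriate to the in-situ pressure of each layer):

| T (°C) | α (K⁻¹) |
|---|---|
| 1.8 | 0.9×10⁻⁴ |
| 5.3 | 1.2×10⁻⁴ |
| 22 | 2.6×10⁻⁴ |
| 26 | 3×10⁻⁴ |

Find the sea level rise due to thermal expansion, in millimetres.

Δh ≈ 48.4 mm

Layer 1 at 22 °C → α = 2.6×10⁻⁴ K⁻¹
Layer 2 at 1.8 °C → α = 0.9×10⁻⁴ K⁻¹
Layer 1: 170 × 1 × 2.6×10⁻⁴ = 0.04420 m
310 × 0.15 × 0.9×10⁻⁴ = 0.004185 m
Δh = 0.04420 + 0.004185 = 0.048385 m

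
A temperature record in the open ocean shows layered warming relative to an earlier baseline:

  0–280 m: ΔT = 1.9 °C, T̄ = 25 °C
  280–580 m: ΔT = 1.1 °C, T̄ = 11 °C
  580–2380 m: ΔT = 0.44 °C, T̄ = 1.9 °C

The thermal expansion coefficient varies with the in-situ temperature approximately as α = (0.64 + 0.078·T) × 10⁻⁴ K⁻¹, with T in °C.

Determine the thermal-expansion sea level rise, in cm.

Layer 1: α = (0.64 + 0.078×25)×10⁻⁴ = 2.59×10⁻⁴ K⁻¹
Layer 2: α = (0.64 + 0.078×11)×10⁻⁴ = 1.498×10⁻⁴ K⁻¹
Layer 3: α = (0.64 + 0.078×1.9)×10⁻⁴ = 0.7882×10⁻⁴ K⁻¹
1.9 × 280 × 2.59×10⁻⁴ = 0.137788 m
280–580 m: 300 × 1.498×10⁻⁴ × 1.1 = 0.049434 m
580–2380 m: 0.7882×10⁻⁴ × 1800 × 0.44 = 0.06242544 m
Δh = 0.137788 + 0.049434 + 0.06242544 = 0.24964744 m

Δh ≈ 25.0 cm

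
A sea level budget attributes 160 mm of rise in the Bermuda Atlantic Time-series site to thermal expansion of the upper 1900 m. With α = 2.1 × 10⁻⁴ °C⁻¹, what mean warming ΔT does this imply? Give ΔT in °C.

0.40 °C

ΔT = Δh/(αH) = 0.16 / (2.1×10⁻⁴ × 1900) ≈ 0.4010 °C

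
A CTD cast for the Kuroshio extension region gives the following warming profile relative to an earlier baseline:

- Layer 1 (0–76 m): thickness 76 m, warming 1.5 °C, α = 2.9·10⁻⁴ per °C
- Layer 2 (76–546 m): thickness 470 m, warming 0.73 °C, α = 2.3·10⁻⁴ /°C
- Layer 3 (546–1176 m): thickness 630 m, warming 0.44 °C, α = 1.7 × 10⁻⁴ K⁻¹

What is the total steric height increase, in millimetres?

159 mm of thermosteric rise

2.9×10⁻⁴ × 76 × 1.5 = 0.03306 m
0.73 × 2.3×10⁻⁴ × 470 = 0.078913 m
Layer 3: 630 × 1.7×10⁻⁴ × 0.44 = 0.047124 m
Δh = 0.03306 + 0.078913 + 0.047124 = 0.159097 m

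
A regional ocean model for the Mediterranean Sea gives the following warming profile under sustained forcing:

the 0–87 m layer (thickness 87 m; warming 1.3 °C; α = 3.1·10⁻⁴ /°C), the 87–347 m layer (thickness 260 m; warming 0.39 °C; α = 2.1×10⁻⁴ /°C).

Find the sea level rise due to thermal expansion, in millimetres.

Layer 1: 3.1×10⁻⁴ × 87 × 1.3 = 0.035061 m
260 × 2.1×10⁻⁴ × 0.39 = 0.021294 m
Δh = 0.035061 + 0.021294 = 0.056355 m

Δh = 56.4 mm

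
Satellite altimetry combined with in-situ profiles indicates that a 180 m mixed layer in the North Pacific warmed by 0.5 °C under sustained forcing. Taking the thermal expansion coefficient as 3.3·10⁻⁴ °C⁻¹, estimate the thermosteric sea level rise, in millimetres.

Δh = αΔT·H = 3.3×10⁻⁴ × 0.5 × 180 = 0.02970 m

29.7 mm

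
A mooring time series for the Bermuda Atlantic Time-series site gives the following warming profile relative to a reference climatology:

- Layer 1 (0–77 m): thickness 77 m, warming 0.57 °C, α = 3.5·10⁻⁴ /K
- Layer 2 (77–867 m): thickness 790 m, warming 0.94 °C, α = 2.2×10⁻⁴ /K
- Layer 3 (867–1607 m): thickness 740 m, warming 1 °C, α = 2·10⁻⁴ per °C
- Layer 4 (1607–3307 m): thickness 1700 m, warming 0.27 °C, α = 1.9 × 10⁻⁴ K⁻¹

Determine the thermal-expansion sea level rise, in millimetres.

about 414 mm

0–77 m: 77 × 3.5×10⁻⁴ × 0.57 = 0.0153615 m
77–867 m: 2.2×10⁻⁴ × 0.94 × 790 = 0.163372 m
Layer 3: 2×10⁻⁴ × 740 × 1 = 0.14800 m
1.9×10⁻⁴ × 0.27 × 1700 = 0.08721 m
Δh = 0.0153615 + 0.163372 + 0.14800 + 0.08721 = 0.4139435 m ≈ 414 mm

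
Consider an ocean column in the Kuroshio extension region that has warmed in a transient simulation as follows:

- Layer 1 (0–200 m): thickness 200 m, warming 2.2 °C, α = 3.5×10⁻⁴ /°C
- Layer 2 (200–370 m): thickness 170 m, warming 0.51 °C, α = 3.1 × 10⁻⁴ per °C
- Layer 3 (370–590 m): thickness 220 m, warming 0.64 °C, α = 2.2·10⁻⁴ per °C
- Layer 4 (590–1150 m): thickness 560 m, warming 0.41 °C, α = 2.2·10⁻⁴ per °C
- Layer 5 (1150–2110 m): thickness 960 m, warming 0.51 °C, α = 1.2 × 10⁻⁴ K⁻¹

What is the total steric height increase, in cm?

Δh = 32.1 cm

2.2 × 3.5×10⁻⁴ × 200 = 0.15400 m
200–370 m: 0.51 × 3.1×10⁻⁴ × 170 = 0.026877 m
Layer 3: 2.2×10⁻⁴ × 0.64 × 220 = 0.030976 m
590–1150 m: 2.2×10⁻⁴ × 560 × 0.41 = 0.050512 m
0.51 × 960 × 1.2×10⁻⁴ = 0.058752 m
Δh = 0.15400 + 0.026877 + 0.030976 + 0.050512 + 0.058752 = 0.321117 m ≈ 32.1 cm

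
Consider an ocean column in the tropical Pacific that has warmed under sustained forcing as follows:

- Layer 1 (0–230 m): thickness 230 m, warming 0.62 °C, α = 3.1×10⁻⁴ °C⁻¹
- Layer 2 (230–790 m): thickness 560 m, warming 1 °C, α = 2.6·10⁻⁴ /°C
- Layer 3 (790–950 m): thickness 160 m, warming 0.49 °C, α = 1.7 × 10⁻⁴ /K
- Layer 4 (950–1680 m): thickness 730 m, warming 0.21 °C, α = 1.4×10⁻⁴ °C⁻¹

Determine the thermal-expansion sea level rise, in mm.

about 225 mm

0.62 × 3.1×10⁻⁴ × 230 = 0.044206 m
Layer 2: 2.6×10⁻⁴ × 560 × 1 = 0.14560 m
0.49 × 160 × 1.7×10⁻⁴ = 0.013328 m
Layer 4: 1.4×10⁻⁴ × 0.21 × 730 = 0.021462 m
Δh = 0.044206 + 0.14560 + 0.013328 + 0.021462 = 0.224596 m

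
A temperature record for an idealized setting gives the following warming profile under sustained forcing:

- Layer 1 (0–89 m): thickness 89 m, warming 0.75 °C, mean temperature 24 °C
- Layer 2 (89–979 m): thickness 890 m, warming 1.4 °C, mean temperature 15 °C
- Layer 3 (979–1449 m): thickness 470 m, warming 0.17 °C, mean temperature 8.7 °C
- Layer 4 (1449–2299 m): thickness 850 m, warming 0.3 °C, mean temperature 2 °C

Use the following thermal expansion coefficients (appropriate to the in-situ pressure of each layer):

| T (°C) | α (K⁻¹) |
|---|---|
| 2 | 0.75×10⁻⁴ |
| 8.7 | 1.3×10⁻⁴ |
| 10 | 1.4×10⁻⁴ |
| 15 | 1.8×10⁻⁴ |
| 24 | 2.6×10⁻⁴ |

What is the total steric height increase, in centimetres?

Δh = 27.1 cm

Layer 1 at 24 °C → α = 2.6×10⁻⁴ K⁻¹
Layer 2 at 15 °C → α = 1.8×10⁻⁴ K⁻¹
Layer 3 at 8.7 °C → α = 1.3×10⁻⁴ K⁻¹
Layer 4 at 2 °C → α = 0.75×10⁻⁴ K⁻¹
Layer 1: 0.75 × 89 × 2.6×10⁻⁴ = 0.017355 m
89–979 m: 1.4 × 1.8×10⁻⁴ × 890 = 0.22428 m
0.17 × 1.3×10⁻⁴ × 470 = 0.010387 m
1449–2299 m: 0.75×10⁻⁴ × 0.3 × 850 = 0.019125 m
Δh = 0.017355 + 0.22428 + 0.010387 + 0.019125 = 0.271147 m ≈ 27.1 cm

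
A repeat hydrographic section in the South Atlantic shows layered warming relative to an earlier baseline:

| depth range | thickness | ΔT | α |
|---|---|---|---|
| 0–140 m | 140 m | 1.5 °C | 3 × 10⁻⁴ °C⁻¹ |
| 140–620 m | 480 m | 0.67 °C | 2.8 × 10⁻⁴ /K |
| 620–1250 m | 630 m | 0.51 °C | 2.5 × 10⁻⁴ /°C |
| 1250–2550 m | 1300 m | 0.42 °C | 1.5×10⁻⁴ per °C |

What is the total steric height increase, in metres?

0.315 m of thermosteric rise

0–140 m: 140 × 1.5 × 3×10⁻⁴ = 0.06300 m
Layer 2: 480 × 2.8×10⁻⁴ × 0.67 = 0.090048 m
2.5×10⁻⁴ × 630 × 0.51 = 0.080325 m
Layer 4: 1300 × 0.42 × 1.5×10⁻⁴ = 0.08190 m
Δh = 0.06300 + 0.090048 + 0.080325 + 0.08190 = 0.315273 m ≈ 0.315 m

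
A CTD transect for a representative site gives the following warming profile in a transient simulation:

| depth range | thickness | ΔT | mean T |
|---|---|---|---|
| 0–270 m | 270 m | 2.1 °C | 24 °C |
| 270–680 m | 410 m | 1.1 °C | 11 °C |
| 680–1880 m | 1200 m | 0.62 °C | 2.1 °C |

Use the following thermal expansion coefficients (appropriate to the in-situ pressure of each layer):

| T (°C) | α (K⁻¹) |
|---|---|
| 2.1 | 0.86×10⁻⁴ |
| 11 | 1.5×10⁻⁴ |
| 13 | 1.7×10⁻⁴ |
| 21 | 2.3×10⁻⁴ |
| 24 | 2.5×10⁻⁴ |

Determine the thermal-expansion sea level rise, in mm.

Layer 1 at 24 °C → α = 2.5×10⁻⁴ K⁻¹
Layer 2 at 11 °C → α = 1.5×10⁻⁴ K⁻¹
Layer 3 at 2.1 °C → α = 0.86×10⁻⁴ K⁻¹
Layer 1: 2.1 × 270 × 2.5×10⁻⁴ = 0.14175 m
410 × 1.5×10⁻⁴ × 1.1 = 0.06765 m
680–1880 m: 0.62 × 1200 × 0.86×10⁻⁴ = 0.063984 m
Δh = 0.14175 + 0.06765 + 0.063984 = 0.273384 m

273 mm of thermosteric rise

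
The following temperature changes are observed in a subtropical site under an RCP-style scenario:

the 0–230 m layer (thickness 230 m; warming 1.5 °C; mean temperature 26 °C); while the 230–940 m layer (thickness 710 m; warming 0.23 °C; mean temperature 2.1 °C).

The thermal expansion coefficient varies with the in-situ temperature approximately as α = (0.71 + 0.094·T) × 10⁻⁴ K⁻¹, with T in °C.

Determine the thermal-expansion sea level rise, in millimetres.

Layer 1: α = (0.71 + 0.094×26)×10⁻⁴ = 3.154×10⁻⁴ K⁻¹
Layer 2: α = (0.71 + 0.094×2.1)×10⁻⁴ = 0.9074×10⁻⁴ K⁻¹
0–230 m: 230 × 1.5 × 3.154×10⁻⁴ = 0.108813 m
710 × 0.23 × 0.9074×10⁻⁴ = 0.014817842 m
Δh = 0.108813 + 0.014817842 = 0.123630842 m

Δh = 120 mm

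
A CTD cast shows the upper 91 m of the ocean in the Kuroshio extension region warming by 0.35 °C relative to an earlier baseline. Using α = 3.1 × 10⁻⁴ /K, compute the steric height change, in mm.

9.87 mm

Δh = αΔT·H = 3.1×10⁻⁴ × 0.35 × 91 = 0.0098735 m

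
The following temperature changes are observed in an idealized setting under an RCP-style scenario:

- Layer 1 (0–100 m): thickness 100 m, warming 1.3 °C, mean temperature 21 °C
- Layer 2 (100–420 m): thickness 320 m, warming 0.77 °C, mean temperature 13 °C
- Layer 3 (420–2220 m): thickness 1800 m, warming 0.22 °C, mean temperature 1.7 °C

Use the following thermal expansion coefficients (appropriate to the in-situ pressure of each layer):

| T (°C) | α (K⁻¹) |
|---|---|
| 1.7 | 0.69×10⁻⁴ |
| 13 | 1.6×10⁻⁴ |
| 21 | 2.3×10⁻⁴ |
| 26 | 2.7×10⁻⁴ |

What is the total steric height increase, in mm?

Layer 1 at 21 °C → α = 2.3×10⁻⁴ K⁻¹
Layer 2 at 13 °C → α = 1.6×10⁻⁴ K⁻¹
Layer 3 at 1.7 °C → α = 0.69×10⁻⁴ K⁻¹
2.3×10⁻⁴ × 1.3 × 100 = 0.02990 m
100–420 m: 1.6×10⁻⁴ × 0.77 × 320 = 0.039424 m
Layer 3: 0.69×10⁻⁴ × 1800 × 0.22 = 0.027324 m
Δh = 0.02990 + 0.039424 + 0.027324 = 0.096648 m ≈ 96.6 mm

96.6 mm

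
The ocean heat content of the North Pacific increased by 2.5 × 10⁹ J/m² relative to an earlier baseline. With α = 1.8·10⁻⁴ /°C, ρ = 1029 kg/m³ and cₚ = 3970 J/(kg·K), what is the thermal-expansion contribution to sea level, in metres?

Δh = αQ/(ρcₚ) = 1.8×10⁻⁴ × 2.5×10⁹ / (1029 × 3970) ≈ 0.11016 m

0.11 m of thermosteric rise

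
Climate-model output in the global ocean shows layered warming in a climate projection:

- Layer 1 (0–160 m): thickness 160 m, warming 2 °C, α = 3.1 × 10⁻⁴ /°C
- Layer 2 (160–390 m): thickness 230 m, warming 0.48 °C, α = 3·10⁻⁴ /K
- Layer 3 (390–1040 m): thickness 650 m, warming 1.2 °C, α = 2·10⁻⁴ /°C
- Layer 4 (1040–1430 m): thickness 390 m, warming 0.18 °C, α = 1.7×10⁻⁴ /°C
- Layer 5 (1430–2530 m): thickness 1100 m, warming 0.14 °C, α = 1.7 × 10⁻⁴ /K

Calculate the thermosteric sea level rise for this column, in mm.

about 326 mm

2 × 3.1×10⁻⁴ × 160 = 0.09920 m
230 × 3×10⁻⁴ × 0.48 = 0.03312 m
2×10⁻⁴ × 1.2 × 650 = 0.15600 m
Layer 4: 390 × 0.18 × 1.7×10⁻⁴ = 0.011934 m
1.7×10⁻⁴ × 1100 × 0.14 = 0.02618 m
Δh = 0.09920 + 0.03312 + 0.15600 + 0.011934 + 0.02618 = 0.326434 m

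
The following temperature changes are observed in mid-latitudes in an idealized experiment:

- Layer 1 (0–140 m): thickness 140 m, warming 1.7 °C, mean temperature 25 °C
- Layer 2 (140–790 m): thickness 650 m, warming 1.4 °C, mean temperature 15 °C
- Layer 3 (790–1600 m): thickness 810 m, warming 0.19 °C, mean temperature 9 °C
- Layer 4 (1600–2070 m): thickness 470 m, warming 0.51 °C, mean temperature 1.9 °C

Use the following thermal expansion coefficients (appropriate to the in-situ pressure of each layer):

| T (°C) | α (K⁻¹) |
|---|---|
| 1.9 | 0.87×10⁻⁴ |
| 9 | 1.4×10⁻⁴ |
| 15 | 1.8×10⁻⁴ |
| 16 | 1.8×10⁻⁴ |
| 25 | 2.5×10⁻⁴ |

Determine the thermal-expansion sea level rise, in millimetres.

Layer 1 at 25 °C → α = 2.5×10⁻⁴ K⁻¹
Layer 2 at 15 °C → α = 1.8×10⁻⁴ K⁻¹
Layer 3 at 9 °C → α = 1.4×10⁻⁴ K⁻¹
Layer 4 at 1.9 °C → α = 0.87×10⁻⁴ K⁻¹
0–140 m: 2.5×10⁻⁴ × 140 × 1.7 = 0.05950 m
Layer 2: 1.8×10⁻⁴ × 1.4 × 650 = 0.16380 m
Layer 3: 0.19 × 1.4×10⁻⁴ × 810 = 0.021546 m
Layer 4: 0.87×10⁻⁴ × 0.51 × 470 = 0.0208539 m
Δh = 0.05950 + 0.16380 + 0.021546 + 0.0208539 = 0.2656999 m

Δh = 266 mm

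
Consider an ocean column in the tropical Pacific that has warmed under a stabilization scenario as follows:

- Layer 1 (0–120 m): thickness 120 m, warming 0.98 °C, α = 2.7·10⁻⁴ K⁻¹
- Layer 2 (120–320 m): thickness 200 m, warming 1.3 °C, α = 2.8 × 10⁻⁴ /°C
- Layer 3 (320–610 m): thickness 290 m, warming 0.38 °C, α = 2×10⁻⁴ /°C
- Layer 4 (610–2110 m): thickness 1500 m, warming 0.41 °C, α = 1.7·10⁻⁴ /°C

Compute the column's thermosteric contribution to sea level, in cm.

0.98 × 120 × 2.7×10⁻⁴ = 0.031752 m
Layer 2: 200 × 2.8×10⁻⁴ × 1.3 = 0.07280 m
Layer 3: 290 × 0.38 × 2×10⁻⁴ = 0.02204 m
610–2110 m: 1500 × 0.41 × 1.7×10⁻⁴ = 0.10455 m
Δh = 0.031752 + 0.07280 + 0.02204 + 0.10455 = 0.231142 m

Δh = 23 cm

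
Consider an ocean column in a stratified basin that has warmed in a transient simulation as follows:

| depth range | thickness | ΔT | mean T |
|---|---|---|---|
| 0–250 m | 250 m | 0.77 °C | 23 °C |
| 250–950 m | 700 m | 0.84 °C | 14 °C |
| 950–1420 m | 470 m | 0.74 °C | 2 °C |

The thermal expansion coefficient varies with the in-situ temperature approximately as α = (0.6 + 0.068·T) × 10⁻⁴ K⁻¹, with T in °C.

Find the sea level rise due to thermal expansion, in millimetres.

Layer 1: α = (0.6 + 0.068×23)×10⁻⁴ = 2.164×10⁻⁴ K⁻¹
Layer 2: α = (0.6 + 0.068×14)×10⁻⁴ = 1.552×10⁻⁴ K⁻¹
Layer 3: α = (0.6 + 0.068×2)×10⁻⁴ = 0.736×10⁻⁴ K⁻¹
0–250 m: 250 × 2.164×10⁻⁴ × 0.77 = 0.041657 m
250–950 m: 1.552×10⁻⁴ × 700 × 0.84 = 0.0912576 m
0.736×10⁻⁴ × 470 × 0.74 = 0.02559808 m
Δh = 0.041657 + 0.0912576 + 0.02559808 = 0.15851268 m

159 mm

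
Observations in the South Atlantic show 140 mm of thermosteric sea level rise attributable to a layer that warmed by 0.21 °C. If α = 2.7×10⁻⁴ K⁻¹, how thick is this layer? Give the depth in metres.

H = Δh/(αΔT) = 0.14 / (2.7×10⁻⁴ × 0.21) ≈ 2469 m

about 2470 m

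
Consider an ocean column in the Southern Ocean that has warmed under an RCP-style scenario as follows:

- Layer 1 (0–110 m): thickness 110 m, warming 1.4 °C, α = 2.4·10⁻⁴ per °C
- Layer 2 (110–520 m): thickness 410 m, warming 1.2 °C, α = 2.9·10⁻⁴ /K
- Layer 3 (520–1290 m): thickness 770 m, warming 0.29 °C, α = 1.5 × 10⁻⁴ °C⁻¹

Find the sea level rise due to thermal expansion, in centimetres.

0–110 m: 110 × 2.4×10⁻⁴ × 1.4 = 0.03696 m
110–520 m: 2.9×10⁻⁴ × 410 × 1.2 = 0.14268 m
770 × 0.29 × 1.5×10⁻⁴ = 0.033495 m
Δh = 0.03696 + 0.14268 + 0.033495 = 0.213135 m ≈ 21.3 cm

Δh ≈ 21.3 cm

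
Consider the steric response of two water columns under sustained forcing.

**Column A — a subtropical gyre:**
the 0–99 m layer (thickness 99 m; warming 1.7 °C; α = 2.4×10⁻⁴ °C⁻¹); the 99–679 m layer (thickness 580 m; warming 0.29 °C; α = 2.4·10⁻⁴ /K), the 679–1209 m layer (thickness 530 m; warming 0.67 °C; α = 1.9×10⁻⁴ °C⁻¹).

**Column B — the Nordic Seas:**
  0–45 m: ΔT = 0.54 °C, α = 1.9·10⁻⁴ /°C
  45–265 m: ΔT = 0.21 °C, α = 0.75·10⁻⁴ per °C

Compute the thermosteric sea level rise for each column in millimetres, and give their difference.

A Layer 1: 2.4×10⁻⁴ × 1.7 × 99 = 0.040392 m
A 99–679 m: 2.4×10⁻⁴ × 0.29 × 580 = 0.040368 m
A 679–1209 m: 0.67 × 1.9×10⁻⁴ × 530 = 0.067469 m
A total: 0.148229 m
B Layer 1: 1.9×10⁻⁴ × 0.54 × 45 = 0.004617 m
B 45–265 m: 220 × 0.21 × 0.75×10⁻⁴ = 0.003465 m
B total: 0.008082 m
Difference: 0.148229 − 0.008082 = 0.140147 m

Δh_A ≈ 148 mm, Δh_B ≈ 8.08 mm; difference ≈ 140 mm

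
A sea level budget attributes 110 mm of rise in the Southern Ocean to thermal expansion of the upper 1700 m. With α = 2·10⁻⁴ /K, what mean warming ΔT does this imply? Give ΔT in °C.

ΔT = Δh/(αH) = 0.11 / (2×10⁻⁴ × 1700) ≈ 0.3235 °C

about 0.32 °C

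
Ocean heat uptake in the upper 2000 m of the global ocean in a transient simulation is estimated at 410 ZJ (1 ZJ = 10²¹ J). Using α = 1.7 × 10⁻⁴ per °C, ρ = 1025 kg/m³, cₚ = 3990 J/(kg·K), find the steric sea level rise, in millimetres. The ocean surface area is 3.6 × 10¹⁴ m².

Δh = 47 mm

Per unit area: Q = 410×10²¹ / (3.6×10¹⁴) ≈ 1.139×10⁹ J/m²
Δh = αQ/(ρcₚ) = 1.7×10⁻⁴ × 1.139×10⁹ / (1025 × 3990) ≈ 0.047345 m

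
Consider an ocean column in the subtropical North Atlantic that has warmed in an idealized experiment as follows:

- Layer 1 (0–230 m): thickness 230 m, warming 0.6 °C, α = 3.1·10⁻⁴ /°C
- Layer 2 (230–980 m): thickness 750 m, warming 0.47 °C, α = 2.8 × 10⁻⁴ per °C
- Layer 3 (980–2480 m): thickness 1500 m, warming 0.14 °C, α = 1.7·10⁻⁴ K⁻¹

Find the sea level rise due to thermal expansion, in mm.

177 mm

3.1×10⁻⁴ × 230 × 0.6 = 0.04278 m
Layer 2: 750 × 0.47 × 2.8×10⁻⁴ = 0.09870 m
Layer 3: 1.7×10⁻⁴ × 0.14 × 1500 = 0.03570 m
Δh = 0.04278 + 0.09870 + 0.03570 = 0.17718 m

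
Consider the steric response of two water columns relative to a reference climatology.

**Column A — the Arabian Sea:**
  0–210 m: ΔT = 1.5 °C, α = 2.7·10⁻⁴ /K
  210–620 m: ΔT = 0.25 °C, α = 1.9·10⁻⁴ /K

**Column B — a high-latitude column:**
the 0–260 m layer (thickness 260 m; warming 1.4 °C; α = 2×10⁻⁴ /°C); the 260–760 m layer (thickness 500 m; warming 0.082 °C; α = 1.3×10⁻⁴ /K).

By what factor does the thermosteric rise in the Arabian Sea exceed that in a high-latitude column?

A 0–210 m: 2.7×10⁻⁴ × 1.5 × 210 = 0.08505 m
A 410 × 1.9×10⁻⁴ × 0.25 = 0.019475 m
A total: 0.104525 m
B 1.4 × 260 × 2×10⁻⁴ = 0.07280 m
B Layer 2: 0.082 × 1.3×10⁻⁴ × 500 = 0.00533 m
B total: 0.07813 m
Ratio: 0.104525 / 0.07813 ≈ 1.338

≈ 1.3×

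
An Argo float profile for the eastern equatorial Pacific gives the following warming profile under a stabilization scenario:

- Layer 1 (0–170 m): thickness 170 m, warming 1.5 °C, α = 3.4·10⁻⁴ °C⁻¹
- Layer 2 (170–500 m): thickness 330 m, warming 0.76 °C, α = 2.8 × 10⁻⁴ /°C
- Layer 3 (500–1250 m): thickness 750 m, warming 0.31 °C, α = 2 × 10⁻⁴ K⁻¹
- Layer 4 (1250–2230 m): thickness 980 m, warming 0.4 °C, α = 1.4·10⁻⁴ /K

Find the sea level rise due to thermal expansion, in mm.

0–170 m: 170 × 3.4×10⁻⁴ × 1.5 = 0.08670 m
330 × 2.8×10⁻⁴ × 0.76 = 0.070224 m
Layer 3: 750 × 2×10⁻⁴ × 0.31 = 0.04650 m
1.4×10⁻⁴ × 980 × 0.4 = 0.05488 m
Δh = 0.08670 + 0.070224 + 0.04650 + 0.05488 = 0.258304 m

Δh ≈ 258 mm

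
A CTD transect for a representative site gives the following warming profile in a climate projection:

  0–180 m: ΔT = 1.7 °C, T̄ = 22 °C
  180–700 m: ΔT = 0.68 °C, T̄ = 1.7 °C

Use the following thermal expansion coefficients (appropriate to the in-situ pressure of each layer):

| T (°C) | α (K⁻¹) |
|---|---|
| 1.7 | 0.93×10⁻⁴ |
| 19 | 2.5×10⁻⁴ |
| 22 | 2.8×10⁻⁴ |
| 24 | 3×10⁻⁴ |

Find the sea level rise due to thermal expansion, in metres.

Layer 1 at 22 °C → α = 2.8×10⁻⁴ K⁻¹
Layer 2 at 1.7 °C → α = 0.93×10⁻⁴ K⁻¹
180 × 1.7 × 2.8×10⁻⁴ = 0.08568 m
180–700 m: 0.68 × 520 × 0.93×10⁻⁴ = 0.0328848 m
Δh = 0.08568 + 0.0328848 = 0.1185648 m ≈ 0.12 m

0.12 m of thermosteric rise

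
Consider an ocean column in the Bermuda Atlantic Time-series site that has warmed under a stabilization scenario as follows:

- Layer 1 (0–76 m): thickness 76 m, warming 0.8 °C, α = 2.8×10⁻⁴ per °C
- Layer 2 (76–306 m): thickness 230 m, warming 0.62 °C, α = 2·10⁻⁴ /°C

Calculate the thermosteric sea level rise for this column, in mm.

Layer 1: 76 × 2.8×10⁻⁴ × 0.8 = 0.017024 m
2×10⁻⁴ × 0.62 × 230 = 0.02852 m
Δh = 0.017024 + 0.02852 = 0.045544 m

Δh ≈ 45.5 mm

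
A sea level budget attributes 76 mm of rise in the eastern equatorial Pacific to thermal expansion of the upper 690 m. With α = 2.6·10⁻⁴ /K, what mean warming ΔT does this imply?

ΔT = Δh/(αH) = 0.076 / (2.6×10⁻⁴ × 690) ≈ 0.4236 °C

0.424 °C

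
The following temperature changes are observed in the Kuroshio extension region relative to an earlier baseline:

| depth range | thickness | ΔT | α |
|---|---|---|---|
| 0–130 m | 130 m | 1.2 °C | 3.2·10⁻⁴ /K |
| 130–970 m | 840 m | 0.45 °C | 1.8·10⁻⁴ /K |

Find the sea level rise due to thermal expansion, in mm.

120 mm of thermosteric rise

0–130 m: 1.2 × 3.2×10⁻⁴ × 130 = 0.04992 m
840 × 0.45 × 1.8×10⁻⁴ = 0.06804 m
Δh = 0.04992 + 0.06804 = 0.11796 m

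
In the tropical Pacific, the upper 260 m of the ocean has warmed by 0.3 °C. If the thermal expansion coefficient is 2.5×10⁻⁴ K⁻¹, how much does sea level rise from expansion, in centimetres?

about 1.95 cm

Δh = αΔT·H = 2.5×10⁻⁴ × 0.3 × 260 = 0.01950 m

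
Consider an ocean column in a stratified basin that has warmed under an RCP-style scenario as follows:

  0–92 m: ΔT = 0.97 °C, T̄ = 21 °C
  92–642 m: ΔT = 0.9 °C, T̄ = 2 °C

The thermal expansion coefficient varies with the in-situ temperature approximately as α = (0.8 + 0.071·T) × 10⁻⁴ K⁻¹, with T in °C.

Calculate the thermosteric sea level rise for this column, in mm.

Layer 1: α = (0.8 + 0.071×21)×10⁻⁴ = 2.291×10⁻⁴ K⁻¹
Layer 2: α = (0.8 + 0.071×2)×10⁻⁴ = 0.942×10⁻⁴ K⁻¹
Layer 1: 92 × 0.97 × 2.291×10⁻⁴ = 0.020444884 m
Layer 2: 0.9 × 550 × 0.942×10⁻⁴ = 0.046629 m
Δh = 0.020444884 + 0.046629 = 0.067073884 m

67 mm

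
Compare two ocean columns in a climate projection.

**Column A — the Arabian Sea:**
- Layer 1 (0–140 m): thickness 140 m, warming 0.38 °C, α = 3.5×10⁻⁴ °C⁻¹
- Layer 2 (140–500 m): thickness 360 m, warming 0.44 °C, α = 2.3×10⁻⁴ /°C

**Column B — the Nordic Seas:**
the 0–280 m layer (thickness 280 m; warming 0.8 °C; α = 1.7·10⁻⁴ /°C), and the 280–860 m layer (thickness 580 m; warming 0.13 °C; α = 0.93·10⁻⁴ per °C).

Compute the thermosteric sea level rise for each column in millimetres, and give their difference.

Δh_A ≈ 55 mm, Δh_B ≈ 45 mm; difference ≈ 10 mm

A Layer 1: 140 × 3.5×10⁻⁴ × 0.38 = 0.01862 m
A 140–500 m: 2.3×10⁻⁴ × 0.44 × 360 = 0.036432 m
A total: 0.055052 m
B Layer 1: 1.7×10⁻⁴ × 280 × 0.8 = 0.03808 m
B 280–860 m: 0.13 × 580 × 0.93×10⁻⁴ = 0.0070122 m
B total: 0.0450922 m
Difference: 0.055052 − 0.0450922 = 0.0099598 m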